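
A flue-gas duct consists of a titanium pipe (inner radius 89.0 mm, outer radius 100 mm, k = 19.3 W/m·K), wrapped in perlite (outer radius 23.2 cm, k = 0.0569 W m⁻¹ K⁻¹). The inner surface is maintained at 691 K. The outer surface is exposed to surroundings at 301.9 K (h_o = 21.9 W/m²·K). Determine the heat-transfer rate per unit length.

Resistance network (inner→outer):
  R'_titanium = ln(0.100/0.0890)/(2πk) = 0.1165/(2π·19.3) = 9.610×10^-4 m·K/W
  R'_perlite = ln(0.232/0.100)/(2πk) = 0.8416/(2π·0.0569) = 2.354 m·K/W
  R'_conv,out = 1/(2πr h) = 1/(2π·0.232·21.9) = 0.03132 m·K/W
ΣR = 9.610×10^-4 + 2.354 + 0.03132 = 2.386 m·K/W
Q' = ΔT/ΣR = (691 K − 301.9 K)/2.386 = 163 W/m

Q' = 163 W/m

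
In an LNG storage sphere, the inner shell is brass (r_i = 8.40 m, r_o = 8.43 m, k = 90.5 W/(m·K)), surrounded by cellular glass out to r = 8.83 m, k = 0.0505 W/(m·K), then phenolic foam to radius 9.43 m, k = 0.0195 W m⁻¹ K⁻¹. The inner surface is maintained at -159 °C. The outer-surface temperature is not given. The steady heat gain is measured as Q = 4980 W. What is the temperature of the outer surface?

T_out = 29.6 °C

Sum the resistances:
  R_brass = (1/8.40 − 1/8.43)/(4πk) = 4.237×10^-4/(4π·90.5) = 3.725×10^-7 K/W
  R_cellular glass = (1/8.43 − 1/8.83)/(4πk) = 0.005374/(4π·0.0505) = 0.008468 K/W
  R_phenolic foam = (1/8.83 − 1/9.43)/(4πk) = 0.007206/(4π·0.0195) = 0.02941 K/W
ΣR = 0.03787 K/W
ΔT = Q·ΣR = 4980 × 0.03787 = 188.6 K
Heat flows inward, so T_out = T_in + ΔT = -159 + 188.6 = 29.6 °C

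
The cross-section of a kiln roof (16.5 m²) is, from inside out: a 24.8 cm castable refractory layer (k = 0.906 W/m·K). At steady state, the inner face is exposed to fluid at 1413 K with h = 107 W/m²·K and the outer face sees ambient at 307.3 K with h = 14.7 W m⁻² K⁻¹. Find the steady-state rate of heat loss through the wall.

Treat each layer as a resistance in series:
  R_conv,in = 1/(hA) = 1/(107·16.5) = 5.664×10^-4 K/W
  R_castable refractory = L/(kA) = 0.248/(0.906·16.5) = 0.01659 K/W
  R_conv,out = 1/(hA) = 1/(14.7·16.5) = 0.004123 K/W
ΣR = 5.664×10^-4 + 0.01659 + 0.004123 = 0.02128 K/W
Q = ΔT/ΣR = (1413 K − 307.3 K)/0.02128 = 52000 W

Q = 52000 W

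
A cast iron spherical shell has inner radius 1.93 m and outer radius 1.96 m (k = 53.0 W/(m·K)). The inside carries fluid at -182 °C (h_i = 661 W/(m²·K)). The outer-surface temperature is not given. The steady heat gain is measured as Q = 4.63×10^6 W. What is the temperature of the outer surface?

T_out = 22.8 °C

Series resistances:
  R_conv,in = 1/(4πr²h) = 1/(4π·1.93²·661) = 3.232×10^-5 K/W
  R_cast iron = (1/1.93 − 1/1.96)/(4πk) = 0.007931/(4π·53.0) = 1.191×10^-5 K/W
ΣR = 4.423×10^-5 K/W
ΔT = Q·ΣR = 4.63×10^6 × 4.423×10^-5 = 204.8 K
Heat flows inward, so T_out = T_in + ΔT = -182 + 204.8 = 22.8 °C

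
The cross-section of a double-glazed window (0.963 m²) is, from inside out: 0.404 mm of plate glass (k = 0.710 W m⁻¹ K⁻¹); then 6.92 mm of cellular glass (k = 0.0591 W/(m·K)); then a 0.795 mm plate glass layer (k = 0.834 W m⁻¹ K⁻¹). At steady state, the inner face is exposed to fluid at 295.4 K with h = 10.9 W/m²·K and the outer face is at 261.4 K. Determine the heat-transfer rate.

Q = 156 W

Series thermal resistances, inner to outer:
  R_conv,in = 1/(hA) = 1/(10.9·0.963) = 0.09527 K/W
  R_plate glass = L/(kA) = 4.04×10^-4/(0.710·0.963) = 5.909×10^-4 K/W
  R_cellular glass = L/(kA) = 0.00692/(0.0591·0.963) = 0.1216 K/W
  R_plate glass = L/(kA) = 7.95×10^-4/(0.834·0.963) = 9.899×10^-4 K/W
ΣR = 0.09527 + 5.909×10^-4 + 0.1216 + 9.899×10^-4 = 0.2185 K/W
Q = ΔT/ΣR = (295.4 K − 261.4 K)/0.2185 = 156 W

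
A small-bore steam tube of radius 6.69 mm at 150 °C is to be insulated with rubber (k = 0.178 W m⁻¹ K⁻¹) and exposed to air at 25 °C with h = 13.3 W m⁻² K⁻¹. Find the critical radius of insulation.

r_cr = 1.34 cm

For a cylinder, r_cr = k_ins/h = 0.178/13.3 = 0.0134 m = 1.34 cm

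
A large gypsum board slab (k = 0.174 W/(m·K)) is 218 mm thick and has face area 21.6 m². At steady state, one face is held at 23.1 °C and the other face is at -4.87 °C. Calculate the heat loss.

Q = 482 W

Q = kA·ΔT/L = 0.174 × 21.6 × |23.1 °C − -4.87 °C| / 0.218 = 482 W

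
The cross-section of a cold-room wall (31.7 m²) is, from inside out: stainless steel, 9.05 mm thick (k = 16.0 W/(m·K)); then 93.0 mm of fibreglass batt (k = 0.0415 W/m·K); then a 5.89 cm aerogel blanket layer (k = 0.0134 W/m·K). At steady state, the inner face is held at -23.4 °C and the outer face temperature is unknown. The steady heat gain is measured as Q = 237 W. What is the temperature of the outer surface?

Series resistances:
  R_stainless steel = L/(kA) = 0.00905/(16.0·31.7) = 1.784×10^-5 K/W
  R_fibreglass batt = L/(kA) = 0.0930/(0.0415·31.7) = 0.07069 K/W
  R_aerogel blanket = L/(kA) = 0.0589/(0.0134·31.7) = 0.1387 K/W
ΣR = 0.2094 K/W
ΔT = Q·ΣR = 237 × 0.2094 = 49.63 K
Heat flows inward, so T_out = T_in + ΔT = -23.4 + 49.63 = 26.2 °C

T_out = 26.2 °C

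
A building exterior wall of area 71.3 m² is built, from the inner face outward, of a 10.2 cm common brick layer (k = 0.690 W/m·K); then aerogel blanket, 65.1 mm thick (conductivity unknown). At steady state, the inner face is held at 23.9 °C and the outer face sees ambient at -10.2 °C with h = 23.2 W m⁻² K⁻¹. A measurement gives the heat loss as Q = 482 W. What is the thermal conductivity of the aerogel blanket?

k = 0.0134 W/m·K

ΣR = ΔT/Q = |23.9 − -10.2|/482 = 0.07075 K/W
Known resistances:
  R_common brick = L/(kA) = 0.102/(0.690·71.3) = 0.002073 K/W
  R_conv,out = 1/(hA) = 1/(23.2·71.3) = 6.045×10^-4 K/W
R_aerogel blanket = ΣR − ΣR_known = 0.07075 − 0.002678 = 0.06807 K/W
L/(kA) = 0.06807 ⇒ k = 0.0651/(0.06807·71.3) = 0.0134 W/m·K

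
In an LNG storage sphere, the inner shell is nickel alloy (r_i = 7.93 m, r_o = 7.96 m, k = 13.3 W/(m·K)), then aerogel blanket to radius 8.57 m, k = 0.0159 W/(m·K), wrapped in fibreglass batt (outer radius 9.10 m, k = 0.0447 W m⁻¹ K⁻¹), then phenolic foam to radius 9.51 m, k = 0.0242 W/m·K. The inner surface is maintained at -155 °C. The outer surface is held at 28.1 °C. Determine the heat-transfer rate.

Treat each layer as a resistance in series:
  R_nickel alloy = (1/7.93 − 1/7.96)/(4πk) = 4.753×10^-4/(4π·13.3) = 2.844×10^-6 K/W
  R_aerogel blanket = (1/7.96 − 1/8.57)/(4πk) = 0.008942/(4π·0.0159) = 0.04475 K/W
  R_fibreglass batt = (1/8.57 − 1/9.10)/(4πk) = 0.006796/(4π·0.0447) = 0.01210 K/W
  R_phenolic foam = (1/9.10 − 1/9.51)/(4πk) = 0.004738/(4π·0.0242) = 0.01558 K/W
ΣR = 2.844×10^-6 + 0.04475 + 0.01210 + 0.01558 = 0.07243 K/W
Q = ΔT/ΣR = (-155 °C − 28.1 °C)/0.07243 = -2530 W
(Negative Q ⇒ heat flows inward; heat gain = 2530 W.)

Q = 2530 W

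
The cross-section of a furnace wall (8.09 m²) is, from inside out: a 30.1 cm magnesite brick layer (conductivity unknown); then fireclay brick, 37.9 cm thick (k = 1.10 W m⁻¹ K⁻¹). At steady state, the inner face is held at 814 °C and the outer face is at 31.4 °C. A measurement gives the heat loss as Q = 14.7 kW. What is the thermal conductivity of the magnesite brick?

ΣR = ΔT/Q = |814 − 31.4|/14700 = 0.05324 K/W
Known resistances:
  R_fireclay brick = L/(kA) = 0.379/(1.10·8.09) = 0.04259 K/W
R_magnesite brick = ΣR − ΣR_known = 0.05324 − 0.04259 = 0.01065 K/W
L/(kA) = 0.01065 ⇒ k = 0.301/(0.01065·8.09) = 3.49 W/m·K

k = 3.49 W/m·K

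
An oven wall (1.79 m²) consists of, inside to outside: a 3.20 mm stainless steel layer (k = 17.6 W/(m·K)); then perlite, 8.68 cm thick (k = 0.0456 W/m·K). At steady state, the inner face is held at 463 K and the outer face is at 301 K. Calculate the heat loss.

Resistance network (inner→outer):
  R_stainless steel = L/(kA) = 0.00320/(17.6·1.79) = 1.016×10^-4 K/W
  R_perlite = L/(kA) = 0.0868/(0.0456·1.79) = 1.063 K/W
ΣR = 1.016×10^-4 + 1.063 = 1.063 K/W
Q = ΔT/ΣR = (463 K − 301 K)/1.063 = 152 W

Q = 152 W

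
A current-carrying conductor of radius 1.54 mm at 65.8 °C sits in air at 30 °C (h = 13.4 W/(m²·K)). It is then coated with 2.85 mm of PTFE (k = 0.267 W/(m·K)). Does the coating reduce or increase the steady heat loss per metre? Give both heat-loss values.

increases: 4.64 → 10.8 W/m

Critical radius for a cylinder: r_cr = k/h = 0.0199 m = 1.99 cm.
Outer radius after coating: r₂ = 0.00154 + 0.00285 = 0.00439 m.
Since r₁ < r_cr and r₂ ≤ r_cr, the coating moves toward the maximum at r_cr — heat loss rises.
Bare: R = 1/(2πr₁h) = 7.712 m·K/W; Q = 35.8/7.712 = 4.64 W/m.
Coated: R = R_cond + R_conv = 3.330 m·K/W; Q = 35.8/3.330 = 10.8 W/m.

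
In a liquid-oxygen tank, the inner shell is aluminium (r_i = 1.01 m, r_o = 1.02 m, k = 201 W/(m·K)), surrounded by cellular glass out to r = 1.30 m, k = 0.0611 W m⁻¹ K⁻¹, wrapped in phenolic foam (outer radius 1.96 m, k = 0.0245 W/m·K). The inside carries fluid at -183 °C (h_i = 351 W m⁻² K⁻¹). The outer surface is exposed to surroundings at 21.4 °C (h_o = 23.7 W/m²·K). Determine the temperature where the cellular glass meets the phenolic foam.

Series thermal resistances, inner to outer:
  R_conv,in = 1/(4πr²h) = 1/(4π·1.01²·351) = 2.222×10^-4 K/W
  R_aluminium = (1/1.01 − 1/1.02)/(4πk) = 0.009707/(4π·201) = 3.843×10^-6 K/W
  R_cellular glass = (1/1.02 − 1/1.30)/(4πk) = 0.2112/(4π·0.0611) = 0.2750 K/W
  R_phenolic foam = (1/1.30 − 1/1.96)/(4πk) = 0.2590/(4π·0.0245) = 0.8413 K/W
  R_conv,out = 1/(4πr²h) = 1/(4π·1.96²·23.7) = 8.740×10^-4 K/W
ΣR = 2.222×10^-4 + 3.843×10^-6 + 0.2750 + 0.8413 + 8.740×10^-4 = 1.117 K/W
Q = ΔT/ΣR = (-183 °C − 21.4 °C)/1.117 = -183.0 W
From the inner boundary to the cellular glass/phenolic foam interface, ΣR_partial = 0.2752 K/W.
T_interface = T_in − Q·ΣR_partial = -183 °C − (-183.0)(0.2752) = -133 °C

T = -133 °C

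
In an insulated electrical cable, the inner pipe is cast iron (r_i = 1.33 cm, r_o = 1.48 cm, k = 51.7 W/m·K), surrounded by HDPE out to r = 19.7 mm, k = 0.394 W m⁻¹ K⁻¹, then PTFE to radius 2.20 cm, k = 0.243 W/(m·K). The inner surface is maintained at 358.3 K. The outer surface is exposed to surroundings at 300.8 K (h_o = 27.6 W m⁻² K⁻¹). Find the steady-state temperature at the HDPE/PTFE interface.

T = 343.5 K

Series thermal resistances, inner to outer:
  R'_cast iron = ln(0.0148/0.0133)/(2πk) = 0.1069/(2π·51.7) = 3.290×10^-4 m·K/W
  R'_HDPE = ln(0.0197/0.0148)/(2πk) = 0.2860/(2π·0.394) = 0.1155 m·K/W
  R'_PTFE = ln(0.0220/0.0197)/(2πk) = 0.1104/(2π·0.243) = 0.07232 m·K/W
  R'_conv,out = 1/(2πr h) = 1/(2π·0.0220·27.6) = 0.2621 m·K/W
ΣR = 3.290×10^-4 + 0.1155 + 0.07232 + 0.2621 = 0.4502 m·K/W
Q' = ΔT/ΣR = (358.3 K − 300.8 K)/0.4502 = 127.7 W/m
From the inner boundary to the HDPE/PTFE interface, ΣR_partial = 0.1158 m·K/W.
T_interface = T_in − Q'·ΣR_partial = 358.3 K − (127.7)(0.1158) = 343.5 K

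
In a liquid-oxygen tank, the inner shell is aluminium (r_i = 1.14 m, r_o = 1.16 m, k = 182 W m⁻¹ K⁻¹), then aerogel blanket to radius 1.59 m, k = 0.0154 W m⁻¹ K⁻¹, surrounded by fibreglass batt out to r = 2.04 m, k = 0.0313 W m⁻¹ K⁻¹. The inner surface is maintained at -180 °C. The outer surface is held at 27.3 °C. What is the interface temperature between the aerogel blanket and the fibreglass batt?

T = -19.6 °C

Resistance network (inner→outer):
  R_aluminium = (1/1.14 − 1/1.16)/(4πk) = 0.01512/(4π·182) = 6.613×10^-6 K/W
  R_aerogel blanket = (1/1.16 − 1/1.59)/(4πk) = 0.2331/(4π·0.0154) = 1.205 K/W
  R_fibreglass batt = (1/1.59 − 1/2.04)/(4πk) = 0.1387/(4π·0.0313) = 0.3527 K/W
ΣR = 6.613×10^-6 + 1.205 + 0.3527 = 1.558 K/W
Q = ΔT/ΣR = (-180 °C − 27.3 °C)/1.558 = -133.1 W
From the inner boundary to the aerogel blanket/fibreglass batt interface, ΣR_partial = 1.205 K/W.
T_interface = T_in − Q·ΣR_partial = -180 °C − (-133.1)(1.205) = -19.6 °C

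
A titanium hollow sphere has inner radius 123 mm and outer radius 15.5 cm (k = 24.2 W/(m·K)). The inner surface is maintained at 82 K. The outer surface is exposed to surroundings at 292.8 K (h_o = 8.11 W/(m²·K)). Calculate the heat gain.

Q = 509 W

Series thermal resistances, inner to outer:
  R_titanium = (1/0.123 − 1/0.155)/(4πk) = 1.678/(4π·24.2) = 0.005519 K/W
  R_conv,out = 1/(4πr²h) = 1/(4π·0.155²·8.11) = 0.4084 K/W
ΣR = 0.005519 + 0.4084 = 0.4139 K/W
Q = ΔT/ΣR = (82 K − 292.8 K)/0.4139 = -509 W
(Negative Q ⇒ heat flows inward; heat gain = 509 W.)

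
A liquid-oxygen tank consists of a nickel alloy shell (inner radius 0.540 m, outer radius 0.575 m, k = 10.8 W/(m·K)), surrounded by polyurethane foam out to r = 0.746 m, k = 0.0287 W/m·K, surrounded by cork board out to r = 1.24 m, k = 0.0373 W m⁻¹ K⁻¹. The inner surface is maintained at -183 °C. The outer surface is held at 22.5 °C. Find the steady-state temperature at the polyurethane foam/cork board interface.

Treat each layer as a resistance in series:
  R_nickel alloy = (1/0.540 − 1/0.575)/(4πk) = 0.1127/(4π·10.8) = 8.306×10^-4 K/W
  R_polyurethane foam = (1/0.575 − 1/0.746)/(4πk) = 0.3986/(4π·0.0287) = 1.105 K/W
  R_cork board = (1/0.746 − 1/1.24)/(4πk) = 0.5340/(4π·0.0373) = 1.139 K/W
ΣR = 8.306×10^-4 + 1.105 + 1.139 = 2.245 K/W
Q = ΔT/ΣR = (-183 °C − 22.5 °C)/2.245 = -91.54 W
From the inner boundary to the polyurethane foam/cork board interface, ΣR_partial = 1.106 K/W.
T_interface = T_in − Q·ΣR_partial = -183 °C − (-91.54)(1.106) = -81.8 °C

T = -81.8 °C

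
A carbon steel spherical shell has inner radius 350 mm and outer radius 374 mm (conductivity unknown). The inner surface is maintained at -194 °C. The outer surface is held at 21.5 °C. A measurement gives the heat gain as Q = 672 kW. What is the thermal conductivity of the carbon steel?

k = 45.5 W/m·K

ΣR = ΔT/Q = |-194 − 21.5|/6.72×10^5 = 3.207×10^-4 K/W
(1/r₁−1/r₂)/(4πk) = 3.207×10^-4 ⇒ k = 0.1833/(4π·3.207×10^-4) = 45.5 W/m·K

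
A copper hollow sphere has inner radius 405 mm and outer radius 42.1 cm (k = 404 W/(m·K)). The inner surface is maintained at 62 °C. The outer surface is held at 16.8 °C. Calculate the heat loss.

Q = 4πk·ΔT/(1/r₁ − 1/r₂) = 4π × 404 × 45.2 / (1/0.405 − 1/0.421) = 2.45×10^6 W

Q = 2450 kW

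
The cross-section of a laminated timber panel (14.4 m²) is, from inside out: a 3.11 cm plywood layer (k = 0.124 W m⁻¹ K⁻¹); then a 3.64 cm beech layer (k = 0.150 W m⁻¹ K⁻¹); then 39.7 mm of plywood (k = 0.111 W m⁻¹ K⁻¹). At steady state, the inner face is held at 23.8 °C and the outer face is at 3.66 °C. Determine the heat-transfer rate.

Treat each layer as a resistance in series:
  R_plywood = L/(kA) = 0.0311/(0.124·14.4) = 0.01742 K/W
  R_beech = L/(kA) = 0.0364/(0.150·14.4) = 0.01685 K/W
  R_plywood = L/(kA) = 0.0397/(0.111·14.4) = 0.02484 K/W
ΣR = 0.01742 + 0.01685 + 0.02484 = 0.05911 K/W
Q = ΔT/ΣR = (23.8 °C − 3.66 °C)/0.05911 = 341 W

Q = 341 W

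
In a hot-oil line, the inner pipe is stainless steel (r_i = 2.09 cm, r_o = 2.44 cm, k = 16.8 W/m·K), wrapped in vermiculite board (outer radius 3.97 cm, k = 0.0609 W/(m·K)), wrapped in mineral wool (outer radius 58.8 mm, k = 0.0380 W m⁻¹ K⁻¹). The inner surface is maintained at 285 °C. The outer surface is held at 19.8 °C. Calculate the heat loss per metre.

Resistance network (inner→outer):
  R'_stainless steel = ln(0.0244/0.0209)/(2πk) = 0.1548/(2π·16.8) = 0.001467 m·K/W
  R'_vermiculite board = ln(0.0397/0.0244)/(2πk) = 0.4868/(2π·0.0609) = 1.272 m·K/W
  R'_mineral wool = ln(0.0588/0.0397)/(2πk) = 0.3928/(2π·0.0380) = 1.645 m·K/W
ΣR = 0.001467 + 1.272 + 1.645 = 2.918 m·K/W
Q' = ΔT/ΣR = (285 °C − 19.8 °C)/2.918 = 90.9 W/m

Q' = 90.9 W/m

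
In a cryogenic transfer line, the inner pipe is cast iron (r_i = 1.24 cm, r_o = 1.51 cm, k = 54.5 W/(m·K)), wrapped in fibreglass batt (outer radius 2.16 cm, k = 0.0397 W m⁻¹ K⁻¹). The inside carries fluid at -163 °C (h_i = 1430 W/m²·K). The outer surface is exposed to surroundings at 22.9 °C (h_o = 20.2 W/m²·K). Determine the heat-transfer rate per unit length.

Q' = 103 W/m

Resistance network (inner→outer):
  R'_conv,in = 1/(2πr h) = 1/(2π·0.0124·1430) = 0.008976 m·K/W
  R'_cast iron = ln(0.0151/0.0124)/(2πk) = 0.1970/(2π·54.5) = 5.753×10^-4 m·K/W
  R'_fibreglass batt = ln(0.0216/0.0151)/(2πk) = 0.3580/(2π·0.0397) = 1.435 m·K/W
  R'_conv,out = 1/(2πr h) = 1/(2π·0.0216·20.2) = 0.3648 m·K/W
ΣR = 0.008976 + 5.753×10^-4 + 1.435 + 0.3648 = 1.809 m·K/W
Q' = ΔT/ΣR = (-163 °C − 22.9 °C)/1.809 = -103 W/m
(Negative Q' ⇒ heat flows inward; heat gain = 103 W/m.)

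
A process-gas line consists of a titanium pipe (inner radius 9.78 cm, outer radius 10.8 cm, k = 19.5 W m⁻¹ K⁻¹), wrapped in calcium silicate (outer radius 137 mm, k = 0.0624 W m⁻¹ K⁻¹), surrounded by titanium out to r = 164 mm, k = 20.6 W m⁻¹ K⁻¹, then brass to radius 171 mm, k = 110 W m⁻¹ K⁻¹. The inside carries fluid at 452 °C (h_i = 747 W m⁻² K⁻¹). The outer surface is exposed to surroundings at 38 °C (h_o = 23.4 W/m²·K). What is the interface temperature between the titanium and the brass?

T = 63.3 °C

Series thermal resistances, inner to outer:
  R'_conv,in = 1/(2πr h) = 1/(2π·0.0978·747) = 0.002179 m·K/W
  R'_titanium = ln(0.108/0.0978)/(2πk) = 0.09921/(2π·19.5) = 8.097×10^-4 m·K/W
  R'_calcium silicate = ln(0.137/0.108)/(2πk) = 0.2378/(2π·0.0624) = 0.6066 m·K/W
  R'_titanium = ln(0.164/0.137)/(2πk) = 0.1799/(2π·20.6) = 0.001390 m·K/W
  R'_brass = ln(0.171/0.164)/(2πk) = 0.04180/(2π·110) = 6.047×10^-5 m·K/W
  R'_conv,out = 1/(2πr h) = 1/(2π·0.171·23.4) = 0.03977 m·K/W
ΣR = 0.002179 + 8.097×10^-4 + 0.6066 + 0.001390 + 6.047×10^-5 + 0.03977 = 0.6508 m·K/W
Q' = ΔT/ΣR = (452 °C − 38 °C)/0.6508 = 636.1 W/m
From the inner boundary to the titanium/brass interface, ΣR_partial = 0.6110 m·K/W.
T_interface = T_in − Q'·ΣR_partial = 452 °C − (636.1)(0.6110) = 63.3 °C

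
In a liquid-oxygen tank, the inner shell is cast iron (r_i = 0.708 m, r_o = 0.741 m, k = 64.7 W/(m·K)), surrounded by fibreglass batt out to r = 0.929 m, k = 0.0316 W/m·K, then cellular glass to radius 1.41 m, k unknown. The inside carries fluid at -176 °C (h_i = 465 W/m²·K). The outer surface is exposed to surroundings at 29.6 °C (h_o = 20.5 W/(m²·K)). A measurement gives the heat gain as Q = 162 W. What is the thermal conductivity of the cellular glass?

k = 0.0505 W/m·K

ΣR = ΔT/Q = |-176 − 29.6|/162 = 1.269 K/W
Known resistances:
  R_conv,in = 1/(4πr²h) = 1/(4π·0.708²·465) = 3.414×10^-4 K/W
  R_cast iron = (1/0.708 − 1/0.741)/(4πk) = 0.06290/(4π·64.7) = 7.737×10^-5 K/W
  R_fibreglass batt = (1/0.741 − 1/0.929)/(4πk) = 0.2731/(4π·0.0316) = 0.6877 K/W
  R_conv,out = 1/(4πr²h) = 1/(4π·1.41²·20.5) = 0.001953 K/W
R_cellular glass = ΣR − ΣR_known = 1.269 − 0.6901 = 0.5789 K/W
(1/r₁−1/r₂)/(4πk) = 0.5789 ⇒ k = 0.3672/(4π·0.5789) = 0.0505 W/m·K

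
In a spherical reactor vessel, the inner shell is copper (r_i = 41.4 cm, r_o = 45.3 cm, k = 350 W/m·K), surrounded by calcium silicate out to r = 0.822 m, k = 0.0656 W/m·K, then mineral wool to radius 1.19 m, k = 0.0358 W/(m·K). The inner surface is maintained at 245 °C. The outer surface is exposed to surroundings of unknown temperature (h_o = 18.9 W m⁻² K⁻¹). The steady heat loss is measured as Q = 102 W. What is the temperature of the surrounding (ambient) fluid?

T_out = 36.8 °C

Series resistances:
  R_copper = (1/0.414 − 1/0.453)/(4πk) = 0.2080/(4π·350) = 4.728×10^-5 K/W
  R_calcium silicate = (1/0.453 − 1/0.822)/(4πk) = 0.9910/(4π·0.0656) = 1.202 K/W
  R_mineral wool = (1/0.822 − 1/1.19)/(4πk) = 0.3762/(4π·0.0358) = 0.8363 K/W
  R_conv,out = 1/(4πr²h) = 1/(4π·1.19²·18.9) = 0.002973 K/W
ΣR = 2.041 K/W
ΔT = Q·ΣR = 102 × 2.041 = 208.2 K
Heat flows outward, so T_out = T_in − ΔT = 245 − 208.2 = 36.8 °C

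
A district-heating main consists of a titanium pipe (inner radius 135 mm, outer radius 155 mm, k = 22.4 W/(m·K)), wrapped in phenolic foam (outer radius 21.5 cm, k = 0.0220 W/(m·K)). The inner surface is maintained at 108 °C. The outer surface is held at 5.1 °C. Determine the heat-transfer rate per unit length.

Series thermal resistances, inner to outer:
  R'_titanium = ln(0.155/0.135)/(2πk) = 0.1382/(2π·22.4) = 9.816×10^-4 m·K/W
  R'_phenolic foam = ln(0.215/0.155)/(2πk) = 0.3272/(2π·0.0220) = 2.367 m·K/W
ΣR = 9.816×10^-4 + 2.367 = 2.368 m·K/W
Q' = ΔT/ΣR = (108 °C − 5.1 °C)/2.368 = 43.5 W/m

Q' = 43.5 W/m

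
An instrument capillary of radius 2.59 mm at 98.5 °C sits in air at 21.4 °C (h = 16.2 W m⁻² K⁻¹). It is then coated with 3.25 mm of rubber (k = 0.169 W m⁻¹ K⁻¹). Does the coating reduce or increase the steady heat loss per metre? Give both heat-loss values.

increases: 20.3 → 31.5 W/m

Critical radius for a cylinder: r_cr = k/h = 0.0104 m = 1.04 cm.
Outer radius after coating: r₂ = 0.00259 + 0.00325 = 0.00584 m.
Since r₁ < r_cr and r₂ ≤ r_cr, the coating moves toward the maximum at r_cr — heat loss rises.
Bare: R = 1/(2πr₁h) = 3.793 m·K/W; Q = 77.1/3.793 = 20.3 W/m.
Coated: R = R_cond + R_conv = 2.448 m·K/W; Q = 77.1/2.448 = 31.5 W/m.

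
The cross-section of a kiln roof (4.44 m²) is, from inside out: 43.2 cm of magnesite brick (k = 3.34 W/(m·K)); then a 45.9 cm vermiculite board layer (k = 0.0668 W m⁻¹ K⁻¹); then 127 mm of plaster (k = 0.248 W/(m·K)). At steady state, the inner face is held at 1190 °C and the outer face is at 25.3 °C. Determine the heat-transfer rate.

Series thermal resistances, inner to outer:
  R_magnesite brick = L/(kA) = 0.432/(3.34·4.44) = 0.02913 K/W
  R_vermiculite board = L/(kA) = 0.459/(0.0668·4.44) = 1.548 K/W
  R_plaster = L/(kA) = 0.127/(0.248·4.44) = 0.1153 K/W
ΣR = 0.02913 + 1.548 + 0.1153 = 1.692 K/W
Q = ΔT/ΣR = (1190 °C − 25.3 °C)/1.692 = 688 W

Q = 688 W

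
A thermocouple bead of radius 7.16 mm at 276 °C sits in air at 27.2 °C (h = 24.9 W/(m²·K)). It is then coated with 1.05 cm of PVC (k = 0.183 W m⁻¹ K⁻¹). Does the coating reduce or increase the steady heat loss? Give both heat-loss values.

increases: 3.99 → 5.37 W

Critical radius for a sphere: r_cr = 2k/h = 0.0147 m = 1.47 cm.
Outer radius after coating: r₂ = 0.00716 + 0.0105 = 0.01766 m.
r₁ < r_cr < r₂: heat loss rises to a maximum at r_cr then falls. Whether the coating helps depends on whether Q(r₂) has dropped back below Q(r₁).
Bare: R = 1/(4πr₁²h) = 62.34 K/W; Q = 248.8/62.34 = 3.99 W.
Coated: R = R_cond + R_conv = 46.36 K/W; Q = 248.8/46.36 = 5.37 W.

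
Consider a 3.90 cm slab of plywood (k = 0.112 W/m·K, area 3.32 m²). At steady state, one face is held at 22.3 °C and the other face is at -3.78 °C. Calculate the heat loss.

Q = 249 W

Q = kA·ΔT/L = 0.112 × 3.32 × |22.3 °C − -3.78 °C| / 0.0390 = 249 W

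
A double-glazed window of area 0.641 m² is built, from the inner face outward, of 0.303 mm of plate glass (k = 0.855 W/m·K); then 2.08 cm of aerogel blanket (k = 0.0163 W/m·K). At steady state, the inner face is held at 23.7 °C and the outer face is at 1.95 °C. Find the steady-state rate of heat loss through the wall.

Treat each layer as a resistance in series:
  R_plate glass = L/(kA) = 3.03×10^-4/(0.855·0.641) = 5.529×10^-4 K/W
  R_aerogel blanket = L/(kA) = 0.0208/(0.0163·0.641) = 1.991 K/W
ΣR = 5.529×10^-4 + 1.991 = 1.992 K/W
Q = ΔT/ΣR = (23.7 °C − 1.95 °C)/1.992 = 10.9 W

Q = 10.9 W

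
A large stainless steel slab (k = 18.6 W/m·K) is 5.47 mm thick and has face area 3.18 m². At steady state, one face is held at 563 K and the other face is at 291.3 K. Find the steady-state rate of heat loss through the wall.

Q = kA·ΔT/L = 18.6 × 3.18 × |563 K − 291.3 K| / 0.00547 = 2.94×10^6 W

Q = 2.94×10^6 W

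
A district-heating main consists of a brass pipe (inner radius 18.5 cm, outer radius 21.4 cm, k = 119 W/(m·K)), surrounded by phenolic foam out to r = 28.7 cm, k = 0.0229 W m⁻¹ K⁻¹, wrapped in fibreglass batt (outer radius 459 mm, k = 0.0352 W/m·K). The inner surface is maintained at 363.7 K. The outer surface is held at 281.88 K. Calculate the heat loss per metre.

Series thermal resistances, inner to outer:
  R'_brass = ln(0.214/0.185)/(2πk) = 0.1456/(2π·119) = 1.948×10^-4 m·K/W
  R'_phenolic foam = ln(0.287/0.214)/(2πk) = 0.2935/(2π·0.0229) = 2.040 m·K/W
  R'_fibreglass batt = ln(0.459/0.287)/(2πk) = 0.4696/(2π·0.0352) = 2.123 m·K/W
ΣR = 1.948×10^-4 + 2.040 + 2.123 = 4.163 m·K/W
Q' = ΔT/ΣR = (363.7 K − 281.88 K)/4.163 = 19.7 W/m

Q' = 19.7 W/m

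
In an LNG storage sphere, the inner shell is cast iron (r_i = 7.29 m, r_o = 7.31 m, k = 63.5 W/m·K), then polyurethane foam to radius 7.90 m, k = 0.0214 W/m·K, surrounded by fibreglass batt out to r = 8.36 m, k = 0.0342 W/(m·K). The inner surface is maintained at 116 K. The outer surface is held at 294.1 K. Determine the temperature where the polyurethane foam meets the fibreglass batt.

T = 240.8 K

Treat each layer as a resistance in series:
  R_cast iron = (1/7.29 − 1/7.31)/(4πk) = 3.753×10^-4/(4π·63.5) = 4.703×10^-7 K/W
  R_polyurethane foam = (1/7.31 − 1/7.90)/(4πk) = 0.01022/(4π·0.0214) = 0.03799 K/W
  R_fibreglass batt = (1/7.90 − 1/8.36)/(4πk) = 0.006965/(4π·0.0342) = 0.01621 K/W
ΣR = 4.703×10^-7 + 0.03799 + 0.01621 = 0.05420 K/W
Q = ΔT/ΣR = (116 K − 294.1 K)/0.05420 = -3286 W
From the inner boundary to the polyurethane foam/fibreglass batt interface, ΣR_partial = 0.03799 K/W.
T_interface = T_in − Q·ΣR_partial = 116 K − (-3286)(0.03799) = 240.8 K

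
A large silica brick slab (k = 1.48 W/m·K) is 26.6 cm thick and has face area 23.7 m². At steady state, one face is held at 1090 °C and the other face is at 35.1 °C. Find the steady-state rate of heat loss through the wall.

Q = 139 kW

Q = kA·ΔT/L = 1.48 × 23.7 × |1090 °C − 35.1 °C| / 0.266 = 1.39×10^5 W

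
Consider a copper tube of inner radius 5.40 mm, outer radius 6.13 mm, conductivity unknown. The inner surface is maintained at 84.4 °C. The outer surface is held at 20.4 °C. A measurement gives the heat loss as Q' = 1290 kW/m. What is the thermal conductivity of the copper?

k = 407 W/m·K

ΣR = ΔT/Q' = |84.4 − 20.4|/1.29×10^6 = 4.961×10^-5 m·K/W
ln(r₂/r₁)/(2πk) = 4.961×10^-5 ⇒ k = 0.1268/(2π·4.961×10^-5) = 407 W/m·K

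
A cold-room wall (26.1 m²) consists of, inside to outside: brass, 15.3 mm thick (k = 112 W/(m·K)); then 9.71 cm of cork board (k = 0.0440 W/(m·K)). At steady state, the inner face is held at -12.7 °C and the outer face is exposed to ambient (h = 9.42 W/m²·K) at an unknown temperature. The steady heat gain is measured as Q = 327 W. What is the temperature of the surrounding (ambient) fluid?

Sum the resistances:
  R_brass = L/(kA) = 0.0153/(112·26.1) = 5.234×10^-6 K/W
  R_cork board = L/(kA) = 0.0971/(0.0440·26.1) = 0.08455 K/W
  R_conv,out = 1/(hA) = 1/(9.42·26.1) = 0.004067 K/W
ΣR = 0.08862 K/W
ΔT = Q·ΣR = 327 × 0.08862 = 28.98 K
Heat flows inward, so T_out = T_in + ΔT = -12.7 + 28.98 = 16.3 °C

T_out = 16.3 °C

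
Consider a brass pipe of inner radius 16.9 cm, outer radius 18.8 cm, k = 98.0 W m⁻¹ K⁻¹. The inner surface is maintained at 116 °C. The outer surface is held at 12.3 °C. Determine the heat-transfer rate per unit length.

Q' = 599 kW/m

Q' = 2πk·ΔT/ln(r₂/r₁) = 2π × 98.0 × 103.7 / ln(0.188/0.169) = 5.99×10^5 W/m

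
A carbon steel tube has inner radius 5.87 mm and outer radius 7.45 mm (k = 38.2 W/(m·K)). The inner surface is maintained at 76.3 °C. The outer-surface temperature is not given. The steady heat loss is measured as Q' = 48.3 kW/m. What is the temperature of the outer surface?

T_out = 28.3 °C

Series resistances:
  R'_carbon steel = ln(0.00745/0.00587)/(2πk) = 0.2384/(2π·38.2) = 9.931×10^-4 m·K/W
ΣR = 9.931×10^-4 m·K/W
ΔT = Q'·ΣR = 48300 × 9.931×10^-4 = 47.97 K
Heat flows outward, so T_out = T_in − ΔT = 76.3 − 47.97 = 28.3 °C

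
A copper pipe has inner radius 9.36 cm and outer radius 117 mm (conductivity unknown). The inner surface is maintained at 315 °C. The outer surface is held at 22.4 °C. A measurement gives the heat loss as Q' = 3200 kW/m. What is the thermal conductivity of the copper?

k = 388 W/m·K

ΣR = ΔT/Q' = |315 − 22.4|/3.20×10^6 = 9.144×10^-5 m·K/W
ln(r₂/r₁)/(2πk) = 9.144×10^-5 ⇒ k = 0.2231/(2π·9.144×10^-5) = 388 W/m·K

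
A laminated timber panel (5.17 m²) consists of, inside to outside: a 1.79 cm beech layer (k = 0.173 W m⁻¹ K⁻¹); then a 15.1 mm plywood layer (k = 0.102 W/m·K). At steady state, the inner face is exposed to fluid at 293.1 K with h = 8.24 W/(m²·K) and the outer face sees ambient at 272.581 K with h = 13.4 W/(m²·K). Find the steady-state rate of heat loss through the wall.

Treat each layer as a resistance in series:
  R_conv,in = 1/(hA) = 1/(8.24·5.17) = 0.02347 K/W
  R_beech = L/(kA) = 0.0179/(0.173·5.17) = 0.02001 K/W
  R_plywood = L/(kA) = 0.0151/(0.102·5.17) = 0.02863 K/W
  R_conv,out = 1/(hA) = 1/(13.4·5.17) = 0.01443 K/W
ΣR = 0.02347 + 0.02001 + 0.02863 + 0.01443 = 0.08654 K/W
Q = ΔT/ΣR = (293.1 K − 272.581 K)/0.08654 = 237 W

Q = 237 W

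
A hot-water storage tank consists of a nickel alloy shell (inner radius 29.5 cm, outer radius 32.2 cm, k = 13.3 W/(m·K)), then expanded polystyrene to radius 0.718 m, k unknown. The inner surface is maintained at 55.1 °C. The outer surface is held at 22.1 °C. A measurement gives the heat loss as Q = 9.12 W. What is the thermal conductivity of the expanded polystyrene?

ΣR = ΔT/Q = |55.1 − 22.1|/9.12 = 3.618 K/W
Known resistances:
  R_nickel alloy = (1/0.295 − 1/0.322)/(4πk) = 0.2842/(4π·13.3) = 0.001701 K/W
R_expanded polystyrene = ΣR − ΣR_known = 3.618 − 0.001701 = 3.616 K/W
(1/r₁−1/r₂)/(4πk) = 3.616 ⇒ k = 1.713/(4π·3.616) = 0.0377 W/m·K

k = 0.0377 W/m·K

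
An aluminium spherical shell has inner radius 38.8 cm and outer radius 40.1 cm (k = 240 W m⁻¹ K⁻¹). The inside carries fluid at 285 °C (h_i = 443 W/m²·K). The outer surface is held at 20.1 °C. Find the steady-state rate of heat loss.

Resistance network (inner→outer):
  R_conv,in = 1/(4πr²h) = 1/(4π·0.388²·443) = 0.001193 K/W
  R_aluminium = (1/0.388 − 1/0.401)/(4πk) = 0.08355/(4π·240) = 2.770×10^-5 K/W
ΣR = 0.001193 + 2.770×10^-5 = 0.001221 K/W
Q = ΔT/ΣR = (285 °C − 20.1 °C)/0.001221 = 2.17×10^5 W

Q = 2.17×10^5 W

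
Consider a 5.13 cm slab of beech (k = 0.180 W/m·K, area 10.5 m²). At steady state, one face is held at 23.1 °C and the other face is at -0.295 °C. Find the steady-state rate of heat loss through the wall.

Q = 862 W

Q = kA·ΔT/L = 0.180 × 10.5 × |23.1 °C − -0.295 °C| / 0.0513 = 862 W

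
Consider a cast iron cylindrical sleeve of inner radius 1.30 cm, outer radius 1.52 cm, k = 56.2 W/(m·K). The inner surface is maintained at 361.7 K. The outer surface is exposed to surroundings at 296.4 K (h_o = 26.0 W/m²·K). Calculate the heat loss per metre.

Series thermal resistances, inner to outer:
  R'_cast iron = ln(0.0152/0.0130)/(2πk) = 0.1563/(2π·56.2) = 4.428×10^-4 m·K/W
  R'_conv,out = 1/(2πr h) = 1/(2π·0.0152·26.0) = 0.4027 m·K/W
ΣR = 4.428×10^-4 + 0.4027 = 0.4031 m·K/W
Q' = ΔT/ΣR = (361.7 K − 296.4 K)/0.4031 = 162 W/m

Q' = 162 W/m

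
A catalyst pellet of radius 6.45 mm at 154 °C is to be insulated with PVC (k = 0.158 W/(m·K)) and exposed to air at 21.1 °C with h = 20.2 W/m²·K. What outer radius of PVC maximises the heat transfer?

r_cr = 1.56 cm

For a sphere, r_cr = 2k_ins/h = 2·0.158/20.2 = 0.0156 m = 1.56 cm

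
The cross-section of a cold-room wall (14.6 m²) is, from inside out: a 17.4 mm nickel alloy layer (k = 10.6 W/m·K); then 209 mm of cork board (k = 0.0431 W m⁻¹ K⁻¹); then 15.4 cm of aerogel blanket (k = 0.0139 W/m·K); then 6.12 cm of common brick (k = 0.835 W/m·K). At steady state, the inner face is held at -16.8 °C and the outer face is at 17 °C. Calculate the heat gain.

Q = 30.8 W

Treat each layer as a resistance in series:
  R_nickel alloy = L/(kA) = 0.0174/(10.6·14.6) = 1.124×10^-4 K/W
  R_cork board = L/(kA) = 0.209/(0.0431·14.6) = 0.3321 K/W
  R_aerogel blanket = L/(kA) = 0.154/(0.0139·14.6) = 0.7588 K/W
  R_common brick = L/(kA) = 0.0612/(0.835·14.6) = 0.005020 K/W
ΣR = 1.124×10^-4 + 0.3321 + 0.7588 + 0.005020 = 1.096 K/W
Q = ΔT/ΣR = (-16.8 °C − 17 °C)/1.096 = -30.8 W
(Negative Q ⇒ heat flows inward; heat gain = 30.8 W.)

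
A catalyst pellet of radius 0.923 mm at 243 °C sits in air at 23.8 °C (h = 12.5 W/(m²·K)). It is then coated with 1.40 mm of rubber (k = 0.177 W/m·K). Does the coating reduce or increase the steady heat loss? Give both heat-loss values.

increases: 0.0293 → 0.149 W

Critical radius for a sphere: r_cr = 2k/h = 0.0283 m = 2.83 cm.
Outer radius after coating: r₂ = 9.23×10^-4 + 0.00140 = 0.002323 m.
Since r₁ < r_cr and r₂ ≤ r_cr, the coating moves toward the maximum at r_cr — heat loss rises.
Bare: R = 1/(4πr₁²h) = 7473 K/W; Q = 219.2/7473 = 0.0293 W.
Coated: R = R_cond + R_conv = 1473 K/W; Q = 219.2/1473 = 0.149 W.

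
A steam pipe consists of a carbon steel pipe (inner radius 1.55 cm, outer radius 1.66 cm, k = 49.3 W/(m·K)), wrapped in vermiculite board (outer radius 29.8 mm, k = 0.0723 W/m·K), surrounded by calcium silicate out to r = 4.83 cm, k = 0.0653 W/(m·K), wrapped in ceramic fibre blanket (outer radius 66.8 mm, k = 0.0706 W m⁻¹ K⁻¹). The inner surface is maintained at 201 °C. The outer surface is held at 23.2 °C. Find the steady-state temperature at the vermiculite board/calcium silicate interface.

T = 129 °C

Resistance network (inner→outer):
  R'_carbon steel = ln(0.0166/0.0155)/(2πk) = 0.06856/(2π·49.3) = 2.213×10^-4 m·K/W
  R'_vermiculite board = ln(0.0298/0.0166)/(2πk) = 0.5851/(2π·0.0723) = 1.288 m·K/W
  R'_calcium silicate = ln(0.0483/0.0298)/(2πk) = 0.4829/(2π·0.0653) = 1.177 m·K/W
  R'_ceramic fibre blanket = ln(0.0668/0.0483)/(2πk) = 0.3243/(2π·0.0706) = 0.7310 m·K/W
ΣR = 2.213×10^-4 + 1.288 + 1.177 + 0.7310 = 3.196 m·K/W
Q' = ΔT/ΣR = (201 °C − 23.2 °C)/3.196 = 55.63 W/m
From the inner boundary to the vermiculite board/calcium silicate interface, ΣR_partial = 1.288 m·K/W.
T_interface = T_in − Q'·ΣR_partial = 201 °C − (55.63)(1.288) = 129 °C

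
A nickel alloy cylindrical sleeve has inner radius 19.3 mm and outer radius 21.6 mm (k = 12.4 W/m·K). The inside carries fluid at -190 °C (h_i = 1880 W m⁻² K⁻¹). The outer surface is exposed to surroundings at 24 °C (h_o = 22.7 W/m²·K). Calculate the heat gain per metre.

Q' = 648 W/m

Series thermal resistances, inner to outer:
  R'_conv,in = 1/(2πr h) = 1/(2π·0.0193·1880) = 0.004386 m·K/W
  R'_nickel alloy = ln(0.0216/0.0193)/(2πk) = 0.1126/(2π·12.4) = 0.001445 m·K/W
  R'_conv,out = 1/(2πr h) = 1/(2π·0.0216·22.7) = 0.3246 m·K/W
ΣR = 0.004386 + 0.001445 + 0.3246 = 0.3304 m·K/W
Q' = ΔT/ΣR = (-190 °C − 24 °C)/0.3304 = -648 W/m
(Negative Q' ⇒ heat flows inward; heat gain = 648 W/m.)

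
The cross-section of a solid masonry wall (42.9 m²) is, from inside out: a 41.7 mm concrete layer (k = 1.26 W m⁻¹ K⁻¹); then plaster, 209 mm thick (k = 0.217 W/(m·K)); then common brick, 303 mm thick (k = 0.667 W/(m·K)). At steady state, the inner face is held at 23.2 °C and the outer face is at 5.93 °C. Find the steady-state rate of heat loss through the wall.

Treat each layer as a resistance in series:
  R_concrete = L/(kA) = 0.0417/(1.26·42.9) = 7.715×10^-4 K/W
  R_plaster = L/(kA) = 0.209/(0.217·42.9) = 0.02245 K/W
  R_common brick = L/(kA) = 0.303/(0.667·42.9) = 0.01059 K/W
ΣR = 7.715×10^-4 + 0.02245 + 0.01059 = 0.03381 K/W
Q = ΔT/ΣR = (23.2 °C − 5.93 °C)/0.03381 = 511 W

Q = 511 W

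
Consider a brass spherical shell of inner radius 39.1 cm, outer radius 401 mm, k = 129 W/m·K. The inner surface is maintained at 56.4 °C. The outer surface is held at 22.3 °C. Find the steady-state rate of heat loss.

Q = 4πk·ΔT/(1/r₁ − 1/r₂) = 4π × 129 × 34.1 / (1/0.391 − 1/0.401) = 8.67×10^5 W

Q = 867 kW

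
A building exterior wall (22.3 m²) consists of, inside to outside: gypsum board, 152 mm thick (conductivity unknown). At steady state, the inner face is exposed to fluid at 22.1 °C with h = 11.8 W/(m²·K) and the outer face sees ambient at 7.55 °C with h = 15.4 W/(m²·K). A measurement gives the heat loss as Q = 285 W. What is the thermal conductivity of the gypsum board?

k = 0.154 W/m·K

ΣR = ΔT/Q = |22.1 − 7.55|/285 = 0.05105 K/W
Known resistances:
  R_conv,in = 1/(hA) = 1/(11.8·22.3) = 0.003800 K/W
  R_conv,out = 1/(hA) = 1/(15.4·22.3) = 0.002912 K/W
R_gypsum board = ΣR − ΣR_known = 0.05105 − 0.006712 = 0.04434 K/W
L/(kA) = 0.04434 ⇒ k = 0.152/(0.04434·22.3) = 0.154 W/m·K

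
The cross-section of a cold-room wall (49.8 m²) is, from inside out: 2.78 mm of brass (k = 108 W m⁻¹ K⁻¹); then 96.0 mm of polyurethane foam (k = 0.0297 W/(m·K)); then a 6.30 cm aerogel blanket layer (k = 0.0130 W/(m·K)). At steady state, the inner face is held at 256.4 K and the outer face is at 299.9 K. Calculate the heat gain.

Resistance network (inner→outer):
  R_brass = L/(kA) = 0.00278/(108·49.8) = 5.169×10^-7 K/W
  R_polyurethane foam = L/(kA) = 0.0960/(0.0297·49.8) = 0.06491 K/W
  R_aerogel blanket = L/(kA) = 0.0630/(0.0130·49.8) = 0.09731 K/W
ΣR = 5.169×10^-7 + 0.06491 + 0.09731 = 0.1622 K/W
Q = ΔT/ΣR = (256.4 K − 299.9 K)/0.1622 = -268 W
(Negative Q ⇒ heat flows inward; heat gain = 268 W.)

Q = 268 W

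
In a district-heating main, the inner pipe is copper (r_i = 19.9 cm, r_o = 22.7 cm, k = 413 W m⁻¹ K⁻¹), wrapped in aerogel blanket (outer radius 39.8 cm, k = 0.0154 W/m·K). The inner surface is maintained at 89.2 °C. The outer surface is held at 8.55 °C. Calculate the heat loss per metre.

Q' = 13.9 W/m

Treat each layer as a resistance in series:
  R'_copper = ln(0.227/0.199)/(2πk) = 0.1316/(2π·413) = 5.073×10^-5 m·K/W
  R'_aerogel blanket = ln(0.398/0.227)/(2πk) = 0.5615/(2π·0.0154) = 5.803 m·K/W
ΣR = 5.073×10^-5 + 5.803 = 5.803 m·K/W
Q' = ΔT/ΣR = (89.2 °C − 8.55 °C)/5.803 = 13.9 W/m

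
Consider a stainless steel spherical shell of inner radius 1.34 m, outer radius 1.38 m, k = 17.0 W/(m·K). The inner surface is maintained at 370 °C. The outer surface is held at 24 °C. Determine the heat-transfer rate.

Q = 4πk·ΔT/(1/r₁ − 1/r₂) = 4π × 17.0 × 346 / (1/1.34 − 1/1.38) = 3.42×10^6 W

Q = 3420 kW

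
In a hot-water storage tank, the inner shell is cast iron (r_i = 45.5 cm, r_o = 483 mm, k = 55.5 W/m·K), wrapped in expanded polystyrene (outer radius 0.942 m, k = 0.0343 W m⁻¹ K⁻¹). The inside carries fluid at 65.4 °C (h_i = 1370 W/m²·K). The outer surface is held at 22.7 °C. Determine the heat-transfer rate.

Q = 18.2 W

Series thermal resistances, inner to outer:
  R_conv,in = 1/(4πr²h) = 1/(4π·0.455²·1370) = 2.806×10^-4 K/W
  R_cast iron = (1/0.455 − 1/0.483)/(4πk) = 0.1274/(4π·55.5) = 1.827×10^-4 K/W
  R_expanded polystyrene = (1/0.483 − 1/0.942)/(4πk) = 1.009/(4π·0.0343) = 2.341 K/W
ΣR = 2.806×10^-4 + 1.827×10^-4 + 2.341 = 2.341 K/W
Q = ΔT/ΣR = (65.4 °C − 22.7 °C)/2.341 = 18.2 W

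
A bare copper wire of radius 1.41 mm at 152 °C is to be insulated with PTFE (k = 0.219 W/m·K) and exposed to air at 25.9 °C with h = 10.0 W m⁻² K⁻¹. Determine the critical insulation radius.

r_cr = 2.19 cm

For a cylinder, r_cr = k_ins/h = 0.219/10.0 = 0.0219 m = 2.19 cm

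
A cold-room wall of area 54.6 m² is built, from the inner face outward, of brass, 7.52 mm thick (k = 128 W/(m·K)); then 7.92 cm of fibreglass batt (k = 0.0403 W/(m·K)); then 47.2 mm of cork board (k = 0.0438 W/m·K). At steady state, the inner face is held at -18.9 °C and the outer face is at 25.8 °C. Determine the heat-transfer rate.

Q = 802 W

Resistance network (inner→outer):
  R_brass = L/(kA) = 0.00752/(128·54.6) = 1.076×10^-6 K/W
  R_fibreglass batt = L/(kA) = 0.0792/(0.0403·54.6) = 0.03599 K/W
  R_cork board = L/(kA) = 0.0472/(0.0438·54.6) = 0.01974 K/W
ΣR = 1.076×10^-6 + 0.03599 + 0.01974 = 0.05573 K/W
Q = ΔT/ΣR = (-18.9 °C − 25.8 °C)/0.05573 = -802 W
(Negative Q ⇒ heat flows inward; heat gain = 802 W.)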